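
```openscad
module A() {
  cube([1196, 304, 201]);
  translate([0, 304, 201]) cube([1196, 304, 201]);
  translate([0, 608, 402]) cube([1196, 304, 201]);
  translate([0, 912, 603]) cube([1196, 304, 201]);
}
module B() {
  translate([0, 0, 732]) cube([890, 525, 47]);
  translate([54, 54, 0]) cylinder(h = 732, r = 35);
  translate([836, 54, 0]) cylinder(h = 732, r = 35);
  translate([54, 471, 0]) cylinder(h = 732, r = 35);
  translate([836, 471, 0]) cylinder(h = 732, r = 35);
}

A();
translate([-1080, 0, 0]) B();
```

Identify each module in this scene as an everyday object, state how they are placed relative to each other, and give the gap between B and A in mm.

The table's nearest face is 190 mm from the staircase's −x face.

A is a staircase. B is a table. The table is on the floor beside the staircase on its −x side. The gap between the table and the staircase is 190 mm.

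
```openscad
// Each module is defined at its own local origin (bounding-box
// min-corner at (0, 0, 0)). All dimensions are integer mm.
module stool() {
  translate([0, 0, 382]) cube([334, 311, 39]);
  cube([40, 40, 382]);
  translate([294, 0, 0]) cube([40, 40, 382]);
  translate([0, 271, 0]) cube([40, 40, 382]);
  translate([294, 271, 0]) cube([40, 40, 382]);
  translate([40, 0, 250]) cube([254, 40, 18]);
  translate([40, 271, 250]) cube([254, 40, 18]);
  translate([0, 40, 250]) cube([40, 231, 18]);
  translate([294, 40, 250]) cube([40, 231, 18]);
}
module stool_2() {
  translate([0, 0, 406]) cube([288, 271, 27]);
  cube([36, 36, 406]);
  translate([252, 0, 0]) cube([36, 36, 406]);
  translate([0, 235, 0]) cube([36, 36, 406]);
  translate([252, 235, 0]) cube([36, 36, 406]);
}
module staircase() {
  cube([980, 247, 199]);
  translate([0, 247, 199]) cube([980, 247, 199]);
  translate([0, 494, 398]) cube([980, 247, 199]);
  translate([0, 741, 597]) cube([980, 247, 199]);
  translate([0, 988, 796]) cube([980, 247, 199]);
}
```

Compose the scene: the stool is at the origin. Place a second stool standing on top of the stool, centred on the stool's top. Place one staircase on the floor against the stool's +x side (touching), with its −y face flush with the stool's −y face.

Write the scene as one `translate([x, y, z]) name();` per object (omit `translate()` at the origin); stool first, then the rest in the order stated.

stool();
translate([23, 20, 421]) stool_2();
translate([334, 0, 0]) staircase();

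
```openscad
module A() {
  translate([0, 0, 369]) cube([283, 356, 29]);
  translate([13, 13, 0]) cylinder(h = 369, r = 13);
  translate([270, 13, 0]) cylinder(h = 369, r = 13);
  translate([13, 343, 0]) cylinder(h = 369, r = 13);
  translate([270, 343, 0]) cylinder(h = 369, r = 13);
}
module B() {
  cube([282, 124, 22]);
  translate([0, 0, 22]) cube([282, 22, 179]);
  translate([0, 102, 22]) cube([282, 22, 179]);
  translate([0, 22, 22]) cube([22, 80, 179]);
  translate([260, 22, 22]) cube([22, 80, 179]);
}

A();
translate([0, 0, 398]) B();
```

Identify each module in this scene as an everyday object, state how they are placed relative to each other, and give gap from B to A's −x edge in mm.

The open box's min-x is at 0; the stool's min-x is 0; gap = 0 mm.

A is a stool. B is an open box. The open box is on top of the stool. The gap from the open box to the stool's −x edge is 0 mm.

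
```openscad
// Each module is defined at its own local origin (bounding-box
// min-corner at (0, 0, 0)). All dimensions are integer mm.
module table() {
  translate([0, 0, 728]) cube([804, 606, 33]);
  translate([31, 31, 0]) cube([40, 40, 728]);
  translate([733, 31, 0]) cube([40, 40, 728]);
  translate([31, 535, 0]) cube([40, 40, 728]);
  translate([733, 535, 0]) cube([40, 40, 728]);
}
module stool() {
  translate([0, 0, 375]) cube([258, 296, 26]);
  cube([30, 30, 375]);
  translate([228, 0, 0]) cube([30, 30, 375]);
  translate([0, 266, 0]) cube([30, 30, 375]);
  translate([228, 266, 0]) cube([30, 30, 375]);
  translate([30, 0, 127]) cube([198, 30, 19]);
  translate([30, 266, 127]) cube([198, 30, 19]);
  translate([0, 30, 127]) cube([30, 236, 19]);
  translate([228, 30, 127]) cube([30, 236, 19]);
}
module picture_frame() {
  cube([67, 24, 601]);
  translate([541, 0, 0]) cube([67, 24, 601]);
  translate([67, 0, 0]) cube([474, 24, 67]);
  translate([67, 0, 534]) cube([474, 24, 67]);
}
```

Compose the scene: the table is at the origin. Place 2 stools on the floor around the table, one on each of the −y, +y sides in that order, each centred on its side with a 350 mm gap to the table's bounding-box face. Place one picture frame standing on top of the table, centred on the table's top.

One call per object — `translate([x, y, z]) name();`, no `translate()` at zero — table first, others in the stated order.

table();
translate([273, -646, 0]) stool();
translate([273, 956, 0]) stool();
translate([98, 291, 761]) picture_frame();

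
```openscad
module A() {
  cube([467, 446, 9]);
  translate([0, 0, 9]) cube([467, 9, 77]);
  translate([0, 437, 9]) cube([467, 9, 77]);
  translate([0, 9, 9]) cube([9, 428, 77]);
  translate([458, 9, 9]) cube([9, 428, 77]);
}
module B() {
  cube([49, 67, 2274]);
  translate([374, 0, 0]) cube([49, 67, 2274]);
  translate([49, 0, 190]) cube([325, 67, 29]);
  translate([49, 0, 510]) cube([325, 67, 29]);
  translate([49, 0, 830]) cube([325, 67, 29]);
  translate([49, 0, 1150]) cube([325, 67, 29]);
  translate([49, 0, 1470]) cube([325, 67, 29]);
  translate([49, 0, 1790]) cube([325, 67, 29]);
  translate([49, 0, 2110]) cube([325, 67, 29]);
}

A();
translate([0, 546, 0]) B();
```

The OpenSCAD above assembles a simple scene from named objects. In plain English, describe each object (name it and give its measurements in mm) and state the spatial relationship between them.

A is an open storage box with external size 467×446×86 mm and wall thickness 9 mm (the base is also 9 mm thick). The base covers the whole footprint; the four walls stand on the base, with the y-facing walls full-width and the x-facing walls fitting between their inner faces.

B is a wooden ladder with two side rails of 49×67 mm section and 2274 mm height, set 423 mm apart overall. Between them run 7 rectangular rungs (67 mm deep, 29 mm thick), front faces flush with the rails' −y face. The bottom of the first rung is 190 mm above the floor and each subsequent rung is 320 mm higher than the one below.

The ladder is on the floor beside the open box on its +y side.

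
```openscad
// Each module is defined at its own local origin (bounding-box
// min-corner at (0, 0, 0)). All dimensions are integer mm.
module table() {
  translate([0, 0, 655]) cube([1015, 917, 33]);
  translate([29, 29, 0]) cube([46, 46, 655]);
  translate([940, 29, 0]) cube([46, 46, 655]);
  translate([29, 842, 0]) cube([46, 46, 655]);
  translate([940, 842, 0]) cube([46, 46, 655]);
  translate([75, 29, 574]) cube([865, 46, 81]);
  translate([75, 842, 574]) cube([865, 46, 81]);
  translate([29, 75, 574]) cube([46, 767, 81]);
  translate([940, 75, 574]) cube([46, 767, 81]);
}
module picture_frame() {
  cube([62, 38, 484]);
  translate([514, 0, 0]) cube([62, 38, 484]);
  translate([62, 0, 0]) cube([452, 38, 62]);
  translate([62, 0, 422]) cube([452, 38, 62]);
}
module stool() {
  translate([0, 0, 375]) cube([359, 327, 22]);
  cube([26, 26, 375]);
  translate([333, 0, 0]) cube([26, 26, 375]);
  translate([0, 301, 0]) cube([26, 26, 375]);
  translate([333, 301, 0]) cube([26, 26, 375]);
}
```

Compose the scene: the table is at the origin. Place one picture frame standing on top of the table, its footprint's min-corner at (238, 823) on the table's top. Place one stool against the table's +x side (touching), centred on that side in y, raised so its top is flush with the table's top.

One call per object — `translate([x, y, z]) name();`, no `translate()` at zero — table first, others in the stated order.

table();
translate([238, 823, 688]) picture_frame();
translate([1015, 295, 291]) stool();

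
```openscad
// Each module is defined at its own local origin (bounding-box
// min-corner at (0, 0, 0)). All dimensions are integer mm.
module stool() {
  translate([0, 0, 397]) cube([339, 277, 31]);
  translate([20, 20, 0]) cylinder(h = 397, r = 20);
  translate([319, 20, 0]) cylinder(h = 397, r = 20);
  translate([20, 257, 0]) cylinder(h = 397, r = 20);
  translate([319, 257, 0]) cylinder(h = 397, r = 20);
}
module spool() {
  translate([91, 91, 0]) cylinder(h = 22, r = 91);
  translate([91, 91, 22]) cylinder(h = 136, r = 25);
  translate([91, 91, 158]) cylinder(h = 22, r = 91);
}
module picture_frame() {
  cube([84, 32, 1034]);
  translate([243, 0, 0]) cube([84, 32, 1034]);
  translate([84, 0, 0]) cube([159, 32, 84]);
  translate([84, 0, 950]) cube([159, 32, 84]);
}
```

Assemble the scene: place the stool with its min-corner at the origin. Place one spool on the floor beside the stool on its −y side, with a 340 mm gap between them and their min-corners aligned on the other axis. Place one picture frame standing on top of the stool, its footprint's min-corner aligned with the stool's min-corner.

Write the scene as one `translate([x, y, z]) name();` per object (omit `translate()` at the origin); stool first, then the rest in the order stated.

stool();
translate([0, -522, 0]) spool();
translate([0, 0, 428]) picture_frame();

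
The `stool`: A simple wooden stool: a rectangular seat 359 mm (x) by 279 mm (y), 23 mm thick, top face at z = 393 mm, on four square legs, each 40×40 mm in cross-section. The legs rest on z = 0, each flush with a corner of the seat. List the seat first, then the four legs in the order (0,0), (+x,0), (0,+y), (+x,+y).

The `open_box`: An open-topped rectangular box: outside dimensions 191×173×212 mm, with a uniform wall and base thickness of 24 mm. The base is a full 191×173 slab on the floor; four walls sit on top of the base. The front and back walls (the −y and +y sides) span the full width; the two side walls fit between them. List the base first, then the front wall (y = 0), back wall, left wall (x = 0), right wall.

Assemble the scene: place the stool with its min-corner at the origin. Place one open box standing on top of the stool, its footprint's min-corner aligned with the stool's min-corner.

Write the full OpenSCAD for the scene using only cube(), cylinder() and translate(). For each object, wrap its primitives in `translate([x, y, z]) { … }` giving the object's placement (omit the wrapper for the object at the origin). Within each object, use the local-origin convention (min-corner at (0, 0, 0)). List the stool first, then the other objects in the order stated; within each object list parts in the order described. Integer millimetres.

translate([0, 0, 370]) cube([359, 279, 23]);
cube([40, 40, 370]);
translate([319, 0, 0]) cube([40, 40, 370]);
translate([0, 239, 0]) cube([40, 40, 370]);
translate([319, 239, 0]) cube([40, 40, 370]);
translate([0, 0, 393]) {
  cube([191, 173, 24]);
  translate([0, 0, 24]) cube([191, 24, 188]);
  translate([0, 149, 24]) cube([191, 24, 188]);
  translate([0, 24, 24]) cube([24, 125, 188]);
  translate([167, 24, 24]) cube([24, 125, 188]);
}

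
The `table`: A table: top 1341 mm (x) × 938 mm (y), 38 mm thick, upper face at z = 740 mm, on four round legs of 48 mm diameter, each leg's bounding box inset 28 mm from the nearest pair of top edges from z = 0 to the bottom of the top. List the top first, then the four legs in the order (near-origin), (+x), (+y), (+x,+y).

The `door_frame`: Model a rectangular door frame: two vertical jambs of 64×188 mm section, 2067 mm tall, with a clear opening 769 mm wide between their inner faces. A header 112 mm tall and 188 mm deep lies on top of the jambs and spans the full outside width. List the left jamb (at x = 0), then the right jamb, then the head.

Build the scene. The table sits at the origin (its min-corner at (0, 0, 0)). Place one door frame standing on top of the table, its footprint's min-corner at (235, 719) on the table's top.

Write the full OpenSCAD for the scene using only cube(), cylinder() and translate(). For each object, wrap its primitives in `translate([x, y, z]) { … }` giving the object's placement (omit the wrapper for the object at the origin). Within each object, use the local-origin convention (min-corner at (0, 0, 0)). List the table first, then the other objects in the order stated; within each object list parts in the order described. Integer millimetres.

translate([0, 0, 702]) cube([1341, 938, 38]);
translate([52, 52, 0]) cylinder(h = 702, r = 24);
translate([1289, 52, 0]) cylinder(h = 702, r = 24);
translate([52, 886, 0]) cylinder(h = 702, r = 24);
translate([1289, 886, 0]) cylinder(h = 702, r = 24);
translate([235, 719, 740]) {
  cube([64, 188, 2067]);
  translate([833, 0, 0]) cube([64, 188, 2067]);
  translate([0, 0, 2067]) cube([897, 188, 112]);
}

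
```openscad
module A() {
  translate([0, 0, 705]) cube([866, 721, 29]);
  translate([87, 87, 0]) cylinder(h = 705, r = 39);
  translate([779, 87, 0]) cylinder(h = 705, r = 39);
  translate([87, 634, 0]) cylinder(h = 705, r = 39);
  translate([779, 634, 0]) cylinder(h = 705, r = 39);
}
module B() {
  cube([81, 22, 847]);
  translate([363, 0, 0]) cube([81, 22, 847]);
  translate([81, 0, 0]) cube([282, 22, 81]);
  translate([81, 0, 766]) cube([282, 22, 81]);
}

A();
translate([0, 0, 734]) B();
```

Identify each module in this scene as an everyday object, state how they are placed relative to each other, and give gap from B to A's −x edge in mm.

The picture frame's min-x is at 0; the table's min-x is 0; gap = 0 mm.

A is a table. B is a picture frame. The picture frame is on top of the table. The gap from the picture frame to the table's −x edge is 0 mm.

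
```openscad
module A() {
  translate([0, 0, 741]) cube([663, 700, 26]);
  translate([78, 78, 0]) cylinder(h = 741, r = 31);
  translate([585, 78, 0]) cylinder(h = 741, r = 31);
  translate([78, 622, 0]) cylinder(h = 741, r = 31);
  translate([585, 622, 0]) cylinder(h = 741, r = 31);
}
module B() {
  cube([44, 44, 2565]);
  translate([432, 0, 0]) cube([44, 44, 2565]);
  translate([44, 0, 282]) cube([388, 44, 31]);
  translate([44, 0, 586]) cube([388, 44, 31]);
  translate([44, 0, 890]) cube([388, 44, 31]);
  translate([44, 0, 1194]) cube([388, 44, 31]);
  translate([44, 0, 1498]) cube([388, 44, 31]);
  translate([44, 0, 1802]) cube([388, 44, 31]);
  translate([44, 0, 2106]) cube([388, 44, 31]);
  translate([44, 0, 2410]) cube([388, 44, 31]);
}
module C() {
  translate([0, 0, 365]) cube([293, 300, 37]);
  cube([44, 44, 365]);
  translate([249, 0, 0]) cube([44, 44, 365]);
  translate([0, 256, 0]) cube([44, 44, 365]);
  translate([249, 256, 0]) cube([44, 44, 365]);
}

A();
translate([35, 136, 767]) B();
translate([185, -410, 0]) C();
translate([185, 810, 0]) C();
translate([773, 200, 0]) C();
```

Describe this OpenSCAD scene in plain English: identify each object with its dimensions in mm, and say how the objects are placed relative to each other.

A is a rectangular dining table. The top is 663×700×26 mm with its upper surface at z = 767 mm. It stands on four round legs of 62 mm diameter, each leg's bounding box inset 47 mm from the nearest pair of top edges, running from the floor to the underside of the top.

B is a straight ladder. Two 44×44 mm vertical rails, 2565 mm tall, stand 476 mm apart (outside-to-outside) with their front faces coplanar on the −y side. 8 rungs, each 44 mm deep and 31 mm tall, span between the inner faces of the rails, front faces flush with the rails. The lowest rung's underside is at z = 282 mm and rungs are spaced 304 mm apart (underside to underside).

C is a simple wooden stool: a rectangular seat 293 mm (x) by 300 mm (y), 37 mm thick, top face at z = 402 mm, on four square legs, each 44×44 mm in cross-section. The legs rest on z = 0, each flush with a corner of the seat.

The ladder is on top of the table. Three stools sit around the table at the −y, +y, +x sides.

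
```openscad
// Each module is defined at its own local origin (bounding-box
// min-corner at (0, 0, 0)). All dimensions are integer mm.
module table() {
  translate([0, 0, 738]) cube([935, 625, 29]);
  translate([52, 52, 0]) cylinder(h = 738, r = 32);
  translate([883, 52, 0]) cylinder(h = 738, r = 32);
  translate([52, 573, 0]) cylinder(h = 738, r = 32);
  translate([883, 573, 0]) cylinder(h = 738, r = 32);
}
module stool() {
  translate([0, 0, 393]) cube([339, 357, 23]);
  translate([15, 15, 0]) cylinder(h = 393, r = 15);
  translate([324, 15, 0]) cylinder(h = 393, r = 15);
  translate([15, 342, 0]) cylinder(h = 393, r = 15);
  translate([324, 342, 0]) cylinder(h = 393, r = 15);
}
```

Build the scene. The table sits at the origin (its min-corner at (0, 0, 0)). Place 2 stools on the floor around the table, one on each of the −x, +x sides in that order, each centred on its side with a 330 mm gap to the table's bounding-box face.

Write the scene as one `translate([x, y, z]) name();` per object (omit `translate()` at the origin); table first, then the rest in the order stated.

table();
translate([-669, 134, 0]) stool();
translate([1265, 134, 0]) stool();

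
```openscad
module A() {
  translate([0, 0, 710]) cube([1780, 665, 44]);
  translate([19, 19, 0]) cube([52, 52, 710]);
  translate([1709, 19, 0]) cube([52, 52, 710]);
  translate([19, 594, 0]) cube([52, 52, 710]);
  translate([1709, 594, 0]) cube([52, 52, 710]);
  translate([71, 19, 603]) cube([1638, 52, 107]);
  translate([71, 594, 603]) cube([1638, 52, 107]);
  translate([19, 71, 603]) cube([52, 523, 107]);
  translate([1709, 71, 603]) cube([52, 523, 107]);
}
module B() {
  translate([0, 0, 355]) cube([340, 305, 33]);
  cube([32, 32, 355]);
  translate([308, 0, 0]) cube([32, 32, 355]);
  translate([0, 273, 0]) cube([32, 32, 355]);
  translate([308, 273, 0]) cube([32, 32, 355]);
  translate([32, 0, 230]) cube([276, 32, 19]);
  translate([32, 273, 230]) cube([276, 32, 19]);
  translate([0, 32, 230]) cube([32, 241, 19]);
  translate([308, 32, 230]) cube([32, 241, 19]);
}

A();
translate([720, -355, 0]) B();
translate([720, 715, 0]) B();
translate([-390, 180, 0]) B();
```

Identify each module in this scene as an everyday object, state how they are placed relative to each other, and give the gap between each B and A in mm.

Each stool's nearest face is 50 mm from the table's bounding box.

A is a table. B is a stool. Three stools sit around the table at the −y, +y, −x sides. The gap between each stool and the table is 50 mm.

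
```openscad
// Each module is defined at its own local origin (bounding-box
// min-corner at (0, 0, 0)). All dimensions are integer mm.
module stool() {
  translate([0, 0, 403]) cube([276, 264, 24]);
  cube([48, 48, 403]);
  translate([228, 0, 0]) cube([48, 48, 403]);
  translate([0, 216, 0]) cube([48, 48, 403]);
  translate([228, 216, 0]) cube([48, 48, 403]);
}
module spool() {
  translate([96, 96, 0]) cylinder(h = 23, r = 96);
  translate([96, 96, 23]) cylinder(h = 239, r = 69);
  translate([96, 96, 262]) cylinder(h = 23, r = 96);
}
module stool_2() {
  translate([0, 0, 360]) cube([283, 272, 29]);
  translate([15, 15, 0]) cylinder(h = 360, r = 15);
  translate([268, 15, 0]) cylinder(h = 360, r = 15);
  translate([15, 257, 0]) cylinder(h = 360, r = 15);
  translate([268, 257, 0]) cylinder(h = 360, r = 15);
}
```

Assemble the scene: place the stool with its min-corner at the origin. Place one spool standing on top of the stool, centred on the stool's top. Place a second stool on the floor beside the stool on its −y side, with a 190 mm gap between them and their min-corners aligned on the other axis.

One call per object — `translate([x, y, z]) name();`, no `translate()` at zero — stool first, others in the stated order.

stool();
translate([42, 36, 427]) spool();
translate([0, -462, 0]) stool_2();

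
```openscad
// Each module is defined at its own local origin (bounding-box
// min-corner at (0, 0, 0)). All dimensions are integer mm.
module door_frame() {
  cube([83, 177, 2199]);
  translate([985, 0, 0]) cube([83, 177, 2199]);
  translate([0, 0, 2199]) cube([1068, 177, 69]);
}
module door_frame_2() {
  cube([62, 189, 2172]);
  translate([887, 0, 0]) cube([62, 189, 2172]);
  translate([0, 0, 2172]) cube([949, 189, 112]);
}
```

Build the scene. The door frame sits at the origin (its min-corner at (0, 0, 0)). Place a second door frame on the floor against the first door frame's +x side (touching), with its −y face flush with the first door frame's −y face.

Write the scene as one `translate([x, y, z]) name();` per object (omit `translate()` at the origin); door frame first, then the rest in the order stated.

door_frame();
translate([1068, 0, 0]) door_frame_2();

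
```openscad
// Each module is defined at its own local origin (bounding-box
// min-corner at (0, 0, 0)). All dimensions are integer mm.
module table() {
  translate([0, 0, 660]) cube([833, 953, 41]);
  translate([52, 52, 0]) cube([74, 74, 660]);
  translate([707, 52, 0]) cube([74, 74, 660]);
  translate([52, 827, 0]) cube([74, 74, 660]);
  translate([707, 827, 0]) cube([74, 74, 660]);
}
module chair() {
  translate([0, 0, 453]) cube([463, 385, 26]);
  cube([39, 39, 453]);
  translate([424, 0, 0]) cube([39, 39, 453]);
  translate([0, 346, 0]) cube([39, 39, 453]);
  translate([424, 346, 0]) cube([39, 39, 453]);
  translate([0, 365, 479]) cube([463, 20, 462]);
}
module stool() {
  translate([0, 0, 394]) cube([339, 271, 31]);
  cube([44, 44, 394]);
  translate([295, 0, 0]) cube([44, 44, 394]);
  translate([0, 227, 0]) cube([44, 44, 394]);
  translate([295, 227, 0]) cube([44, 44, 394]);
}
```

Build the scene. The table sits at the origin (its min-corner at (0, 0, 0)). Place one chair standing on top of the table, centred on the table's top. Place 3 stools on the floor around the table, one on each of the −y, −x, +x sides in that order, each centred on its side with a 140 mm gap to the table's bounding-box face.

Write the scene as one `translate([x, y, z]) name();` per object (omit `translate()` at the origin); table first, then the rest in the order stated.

table();
translate([185, 284, 701]) chair();
translate([247, -411, 0]) stool();
translate([-479, 341, 0]) stool();
translate([973, 341, 0]) stool();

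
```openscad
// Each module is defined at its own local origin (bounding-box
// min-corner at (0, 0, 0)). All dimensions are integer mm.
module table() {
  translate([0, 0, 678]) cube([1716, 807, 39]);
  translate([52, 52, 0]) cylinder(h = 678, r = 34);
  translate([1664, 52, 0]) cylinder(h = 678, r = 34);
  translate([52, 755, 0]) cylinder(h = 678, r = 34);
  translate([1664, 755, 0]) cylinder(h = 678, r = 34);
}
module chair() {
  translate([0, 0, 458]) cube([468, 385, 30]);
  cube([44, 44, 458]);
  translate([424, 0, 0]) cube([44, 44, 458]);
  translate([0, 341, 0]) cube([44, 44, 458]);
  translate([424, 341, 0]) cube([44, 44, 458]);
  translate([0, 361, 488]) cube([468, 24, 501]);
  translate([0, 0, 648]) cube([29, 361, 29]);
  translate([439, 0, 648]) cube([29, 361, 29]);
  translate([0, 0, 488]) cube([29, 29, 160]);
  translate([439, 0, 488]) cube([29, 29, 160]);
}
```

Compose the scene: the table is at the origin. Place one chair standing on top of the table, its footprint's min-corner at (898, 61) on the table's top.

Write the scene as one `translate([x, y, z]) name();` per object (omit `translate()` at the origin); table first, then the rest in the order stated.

table();
translate([898, 61, 717]) chair();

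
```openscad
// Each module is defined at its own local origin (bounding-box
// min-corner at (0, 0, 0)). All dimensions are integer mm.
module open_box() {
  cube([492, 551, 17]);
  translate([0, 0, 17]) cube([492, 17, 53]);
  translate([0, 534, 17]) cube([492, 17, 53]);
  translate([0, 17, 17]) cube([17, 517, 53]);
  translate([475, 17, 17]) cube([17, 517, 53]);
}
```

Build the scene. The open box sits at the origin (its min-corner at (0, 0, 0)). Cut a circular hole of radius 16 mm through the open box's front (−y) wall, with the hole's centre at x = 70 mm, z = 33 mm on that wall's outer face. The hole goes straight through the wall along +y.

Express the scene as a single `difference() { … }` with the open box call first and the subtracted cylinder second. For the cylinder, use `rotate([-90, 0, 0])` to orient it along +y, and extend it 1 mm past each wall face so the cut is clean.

difference() {
  open_box();
  translate([70, -1, 33]) rotate([-90, 0, 0]) cylinder(h = 19, r = 16);
}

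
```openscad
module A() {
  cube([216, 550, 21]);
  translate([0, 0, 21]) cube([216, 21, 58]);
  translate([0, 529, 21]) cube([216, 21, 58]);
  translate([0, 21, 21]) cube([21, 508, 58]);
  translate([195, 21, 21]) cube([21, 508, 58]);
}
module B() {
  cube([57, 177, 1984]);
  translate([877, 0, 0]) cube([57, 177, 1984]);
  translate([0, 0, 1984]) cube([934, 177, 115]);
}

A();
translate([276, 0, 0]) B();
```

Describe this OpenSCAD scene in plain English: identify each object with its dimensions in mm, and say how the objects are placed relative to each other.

A is an open-topped rectangular box: outside dimensions 216×550×79 mm, with a uniform wall and base thickness of 21 mm. The base is a full 216×550 slab on the floor; four walls sit on top of the base. The front and back walls (the −y and +y sides) span the full width; the two side walls fit between them.

B is a rectangular door frame: two vertical jambs of 57×177 mm section, 1984 mm tall, with a clear opening 820 mm wide between their inner faces. A header 115 mm tall and 177 mm deep lies on top of the jambs and spans the full outside width.

The door frame is on the floor beside the open box on its +x side.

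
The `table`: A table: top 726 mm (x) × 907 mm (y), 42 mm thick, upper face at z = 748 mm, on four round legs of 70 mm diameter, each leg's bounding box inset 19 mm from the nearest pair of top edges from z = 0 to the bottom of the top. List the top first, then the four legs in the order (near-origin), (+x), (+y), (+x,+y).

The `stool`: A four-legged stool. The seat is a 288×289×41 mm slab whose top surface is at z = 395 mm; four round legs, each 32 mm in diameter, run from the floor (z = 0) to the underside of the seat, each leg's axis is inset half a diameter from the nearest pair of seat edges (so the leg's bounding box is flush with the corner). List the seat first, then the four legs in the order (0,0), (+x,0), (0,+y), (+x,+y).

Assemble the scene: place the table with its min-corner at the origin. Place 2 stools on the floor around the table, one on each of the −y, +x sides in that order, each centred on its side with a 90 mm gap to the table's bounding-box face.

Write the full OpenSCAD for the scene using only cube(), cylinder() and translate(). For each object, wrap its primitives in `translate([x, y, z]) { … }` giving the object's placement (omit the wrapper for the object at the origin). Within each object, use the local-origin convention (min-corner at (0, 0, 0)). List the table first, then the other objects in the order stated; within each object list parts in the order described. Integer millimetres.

translate([0, 0, 706]) cube([726, 907, 42]);
translate([54, 54, 0]) cylinder(h = 706, r = 35);
translate([672, 54, 0]) cylinder(h = 706, r = 35);
translate([54, 853, 0]) cylinder(h = 706, r = 35);
translate([672, 853, 0]) cylinder(h = 706, r = 35);
translate([219, -379, 0]) {
  translate([0, 0, 354]) cube([288, 289, 41]);
  translate([16, 16, 0]) cylinder(h = 354, r = 16);
  translate([272, 16, 0]) cylinder(h = 354, r = 16);
  translate([16, 273, 0]) cylinder(h = 354, r = 16);
  translate([272, 273, 0]) cylinder(h = 354, r = 16);
}
translate([816, 309, 0]) {
  translate([0, 0, 354]) cube([288, 289, 41]);
  translate([16, 16, 0]) cylinder(h = 354, r = 16);
  translate([272, 16, 0]) cylinder(h = 354, r = 16);
  translate([16, 273, 0]) cylinder(h = 354, r = 16);
  translate([272, 273, 0]) cylinder(h = 354, r = 16);
}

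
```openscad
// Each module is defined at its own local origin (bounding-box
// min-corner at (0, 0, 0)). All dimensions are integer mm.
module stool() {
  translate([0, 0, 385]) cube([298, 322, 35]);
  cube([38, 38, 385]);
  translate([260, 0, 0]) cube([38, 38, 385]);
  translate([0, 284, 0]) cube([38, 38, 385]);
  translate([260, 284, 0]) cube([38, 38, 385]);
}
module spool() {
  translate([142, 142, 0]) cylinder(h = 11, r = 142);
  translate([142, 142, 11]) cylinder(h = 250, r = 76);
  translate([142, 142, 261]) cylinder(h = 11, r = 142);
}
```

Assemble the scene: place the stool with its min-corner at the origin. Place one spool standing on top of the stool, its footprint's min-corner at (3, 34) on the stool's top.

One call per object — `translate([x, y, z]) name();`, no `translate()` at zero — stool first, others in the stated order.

stool();
translate([3, 34, 420]) spool();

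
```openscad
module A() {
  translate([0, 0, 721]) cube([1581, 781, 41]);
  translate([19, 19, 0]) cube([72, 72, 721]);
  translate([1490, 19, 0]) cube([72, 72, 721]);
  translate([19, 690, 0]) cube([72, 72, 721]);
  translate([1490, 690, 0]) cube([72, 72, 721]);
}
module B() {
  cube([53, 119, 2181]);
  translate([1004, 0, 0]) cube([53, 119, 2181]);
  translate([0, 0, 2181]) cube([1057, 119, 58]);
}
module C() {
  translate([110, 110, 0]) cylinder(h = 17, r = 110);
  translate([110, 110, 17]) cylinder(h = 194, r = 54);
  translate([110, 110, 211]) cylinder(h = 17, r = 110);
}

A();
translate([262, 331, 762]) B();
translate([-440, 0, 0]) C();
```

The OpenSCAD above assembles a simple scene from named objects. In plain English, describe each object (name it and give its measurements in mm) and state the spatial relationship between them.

A is a rectangular dining table. The top is 1581×781×41 mm with its upper surface at z = 762 mm. It stands on four 72×72 mm square legs, each inset 19 mm from the nearest pair of top edges, running from the floor to the underside of the top.

B is a door frame. The clear opening is 951 mm wide and 2181 mm high. Two 53 mm wide jambs, 119 mm deep, stand either side of the opening from the floor to the top of the opening. A 58 mm thick head sits across the top of both jambs, spanning the full outside width of the frame.

C is a spool: two coaxial disc flanges of radius 110 mm and thickness 17 mm, joined by a core cylinder of radius 54 mm and height 194 mm. The lower flange rests on z = 0 and the three cylinders share a vertical axis.

The door frame is on top of the table, centred. The spool is on the floor beside the table on its −x side.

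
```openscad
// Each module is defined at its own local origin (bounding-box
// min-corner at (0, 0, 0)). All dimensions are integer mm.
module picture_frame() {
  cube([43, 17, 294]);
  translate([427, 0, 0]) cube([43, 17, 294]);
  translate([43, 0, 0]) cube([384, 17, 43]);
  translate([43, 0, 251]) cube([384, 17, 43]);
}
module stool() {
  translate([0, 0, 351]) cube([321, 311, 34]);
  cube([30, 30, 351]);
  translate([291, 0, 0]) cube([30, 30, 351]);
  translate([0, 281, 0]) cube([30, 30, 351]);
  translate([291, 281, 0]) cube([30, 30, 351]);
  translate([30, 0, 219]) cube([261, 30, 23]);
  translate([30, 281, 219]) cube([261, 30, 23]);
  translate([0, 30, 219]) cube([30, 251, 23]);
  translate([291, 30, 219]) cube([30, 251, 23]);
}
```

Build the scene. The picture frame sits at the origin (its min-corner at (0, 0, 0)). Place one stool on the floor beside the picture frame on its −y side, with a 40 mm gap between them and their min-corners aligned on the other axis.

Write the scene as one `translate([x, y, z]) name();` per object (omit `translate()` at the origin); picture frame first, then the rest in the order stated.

picture_frame();
translate([0, -351, 0]) stool();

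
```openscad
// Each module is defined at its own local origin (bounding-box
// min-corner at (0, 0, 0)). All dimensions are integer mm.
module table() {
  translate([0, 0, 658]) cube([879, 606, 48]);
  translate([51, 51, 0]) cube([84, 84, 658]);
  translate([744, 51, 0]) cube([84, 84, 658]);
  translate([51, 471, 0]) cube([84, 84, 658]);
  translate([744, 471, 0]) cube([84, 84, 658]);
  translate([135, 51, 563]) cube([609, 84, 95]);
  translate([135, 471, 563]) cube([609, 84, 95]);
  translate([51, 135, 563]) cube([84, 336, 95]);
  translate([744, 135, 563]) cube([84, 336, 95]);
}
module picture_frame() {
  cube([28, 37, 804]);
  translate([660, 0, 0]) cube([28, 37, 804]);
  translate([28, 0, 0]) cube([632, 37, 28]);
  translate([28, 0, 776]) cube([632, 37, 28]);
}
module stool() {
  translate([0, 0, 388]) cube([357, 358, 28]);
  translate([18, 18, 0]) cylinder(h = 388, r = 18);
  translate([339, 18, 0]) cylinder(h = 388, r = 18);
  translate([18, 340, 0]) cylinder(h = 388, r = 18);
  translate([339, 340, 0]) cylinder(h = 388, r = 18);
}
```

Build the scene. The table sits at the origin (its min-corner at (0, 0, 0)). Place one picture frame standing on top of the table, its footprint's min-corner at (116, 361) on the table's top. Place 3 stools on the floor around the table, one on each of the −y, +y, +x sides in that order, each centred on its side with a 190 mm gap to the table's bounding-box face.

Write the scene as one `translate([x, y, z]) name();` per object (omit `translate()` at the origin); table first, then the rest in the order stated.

table();
translate([116, 361, 706]) picture_frame();
translate([261, -548, 0]) stool();
translate([261, 796, 0]) stool();
translate([1069, 124, 0]) stool();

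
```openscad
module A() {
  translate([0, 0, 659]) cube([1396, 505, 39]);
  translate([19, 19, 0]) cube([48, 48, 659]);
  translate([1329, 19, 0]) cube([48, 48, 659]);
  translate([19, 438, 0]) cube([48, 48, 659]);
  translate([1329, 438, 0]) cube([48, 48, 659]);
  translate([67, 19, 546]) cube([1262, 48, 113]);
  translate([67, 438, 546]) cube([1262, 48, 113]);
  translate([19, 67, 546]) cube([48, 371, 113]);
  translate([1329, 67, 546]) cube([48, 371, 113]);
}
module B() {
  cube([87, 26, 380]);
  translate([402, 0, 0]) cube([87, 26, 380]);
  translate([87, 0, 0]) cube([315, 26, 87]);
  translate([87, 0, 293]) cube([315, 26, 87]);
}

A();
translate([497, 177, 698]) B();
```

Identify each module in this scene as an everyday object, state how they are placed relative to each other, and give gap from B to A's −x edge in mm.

A is a table. B is a picture frame. The picture frame is on top of the table. The gap from the picture frame to the table's −x edge is 497 mm.

The picture frame's min-x is at 497; the table's min-x is 0; gap = 497 mm.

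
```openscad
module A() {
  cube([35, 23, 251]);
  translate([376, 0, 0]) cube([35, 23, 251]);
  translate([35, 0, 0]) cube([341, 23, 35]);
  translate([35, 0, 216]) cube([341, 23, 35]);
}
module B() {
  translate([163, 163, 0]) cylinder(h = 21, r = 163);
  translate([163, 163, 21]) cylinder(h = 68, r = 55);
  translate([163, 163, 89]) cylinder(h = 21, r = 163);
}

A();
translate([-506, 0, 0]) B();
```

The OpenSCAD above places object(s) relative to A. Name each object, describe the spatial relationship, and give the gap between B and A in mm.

The spool's nearest face is 180 mm from the picture frame's −x face.

A is a picture frame. B is a spool. The spool is on the floor beside the picture frame on its −x side. The gap between the spool and the picture frame is 180 mm.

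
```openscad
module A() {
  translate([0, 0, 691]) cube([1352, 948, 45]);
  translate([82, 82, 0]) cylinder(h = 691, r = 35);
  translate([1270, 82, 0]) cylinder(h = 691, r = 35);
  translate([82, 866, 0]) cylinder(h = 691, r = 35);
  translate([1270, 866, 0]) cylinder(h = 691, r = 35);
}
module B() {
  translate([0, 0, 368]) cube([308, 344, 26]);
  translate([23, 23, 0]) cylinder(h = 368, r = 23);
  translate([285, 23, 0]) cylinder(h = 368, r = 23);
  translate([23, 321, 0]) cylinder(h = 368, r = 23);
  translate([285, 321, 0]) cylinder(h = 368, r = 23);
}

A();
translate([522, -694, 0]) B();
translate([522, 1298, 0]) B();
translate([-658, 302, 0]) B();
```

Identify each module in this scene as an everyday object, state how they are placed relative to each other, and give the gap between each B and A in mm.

A is a table. B is a stool. Three stools sit around the table at the −y, +y, −x sides. The gap between each stool and the table is 350 mm.

Each stool's nearest face is 350 mm from the table's bounding box.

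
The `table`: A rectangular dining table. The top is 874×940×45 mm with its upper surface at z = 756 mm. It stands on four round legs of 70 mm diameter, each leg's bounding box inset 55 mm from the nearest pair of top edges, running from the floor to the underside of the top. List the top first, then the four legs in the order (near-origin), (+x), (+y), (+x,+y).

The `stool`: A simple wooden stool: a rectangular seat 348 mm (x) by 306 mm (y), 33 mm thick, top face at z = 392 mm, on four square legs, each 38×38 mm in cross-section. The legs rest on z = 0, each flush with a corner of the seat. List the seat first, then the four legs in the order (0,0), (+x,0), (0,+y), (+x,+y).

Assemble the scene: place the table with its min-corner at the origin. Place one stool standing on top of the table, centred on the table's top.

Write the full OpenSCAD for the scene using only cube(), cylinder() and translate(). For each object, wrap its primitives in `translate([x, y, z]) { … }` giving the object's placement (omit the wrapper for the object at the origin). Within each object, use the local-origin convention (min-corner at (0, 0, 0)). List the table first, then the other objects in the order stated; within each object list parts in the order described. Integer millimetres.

translate([0, 0, 711]) cube([874, 940, 45]);
translate([90, 90, 0]) cylinder(h = 711, r = 35);
translate([784, 90, 0]) cylinder(h = 711, r = 35);
translate([90, 850, 0]) cylinder(h = 711, r = 35);
translate([784, 850, 0]) cylinder(h = 711, r = 35);
translate([263, 317, 756]) {
  translate([0, 0, 359]) cube([348, 306, 33]);
  cube([38, 38, 359]);
  translate([310, 0, 0]) cube([38, 38, 359]);
  translate([0, 268, 0]) cube([38, 38, 359]);
  translate([310, 268, 0]) cube([38, 38, 359]);
}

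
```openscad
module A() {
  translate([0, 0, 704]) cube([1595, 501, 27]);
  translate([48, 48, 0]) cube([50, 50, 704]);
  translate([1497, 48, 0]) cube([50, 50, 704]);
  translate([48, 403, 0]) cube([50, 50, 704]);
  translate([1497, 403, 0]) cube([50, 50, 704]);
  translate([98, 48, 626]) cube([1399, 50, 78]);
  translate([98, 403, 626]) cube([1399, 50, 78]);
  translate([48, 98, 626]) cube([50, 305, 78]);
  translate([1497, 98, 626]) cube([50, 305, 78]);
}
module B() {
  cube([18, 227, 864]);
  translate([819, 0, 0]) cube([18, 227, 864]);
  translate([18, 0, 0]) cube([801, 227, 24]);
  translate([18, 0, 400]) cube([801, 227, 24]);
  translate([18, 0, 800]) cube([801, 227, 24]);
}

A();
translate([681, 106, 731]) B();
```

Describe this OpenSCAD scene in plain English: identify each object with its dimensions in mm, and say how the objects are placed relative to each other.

A is a rectangular dining table. The top is 1595×501×27 mm with its upper surface at z = 731 mm. It stands on four 50×50 mm square legs, each inset 48 mm from the nearest pair of top edges, running from the floor to the underside of the top. Four apron rails, 50 mm thick and 78 mm tall, run between adjacent legs with their top edges flush with the underside of the top and their outer faces flush with the legs' outer faces.

B is a bookshelf 837 mm wide overall, 227 mm deep and 864 mm tall. The two sides are 18 mm thick vertical panels. 3 horizontal shelves of 24 mm thickness span between the inner faces of the sides; the lowest shelf sits on the floor and shelves are stacked with a clear vertical gap of 376 mm between each pair.

The bookshelf is on top of the table.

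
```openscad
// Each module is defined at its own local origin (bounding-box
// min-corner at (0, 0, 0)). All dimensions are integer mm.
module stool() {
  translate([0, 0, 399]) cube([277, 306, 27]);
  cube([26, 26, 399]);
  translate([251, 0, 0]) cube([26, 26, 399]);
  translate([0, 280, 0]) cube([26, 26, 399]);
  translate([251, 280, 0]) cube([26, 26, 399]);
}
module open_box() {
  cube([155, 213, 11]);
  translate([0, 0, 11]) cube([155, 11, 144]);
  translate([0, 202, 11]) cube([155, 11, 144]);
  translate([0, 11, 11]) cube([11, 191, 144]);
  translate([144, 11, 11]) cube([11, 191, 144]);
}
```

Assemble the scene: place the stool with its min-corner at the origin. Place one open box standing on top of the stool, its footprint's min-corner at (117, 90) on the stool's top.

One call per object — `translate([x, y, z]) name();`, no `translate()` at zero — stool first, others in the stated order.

stool();
translate([117, 90, 426]) open_box();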